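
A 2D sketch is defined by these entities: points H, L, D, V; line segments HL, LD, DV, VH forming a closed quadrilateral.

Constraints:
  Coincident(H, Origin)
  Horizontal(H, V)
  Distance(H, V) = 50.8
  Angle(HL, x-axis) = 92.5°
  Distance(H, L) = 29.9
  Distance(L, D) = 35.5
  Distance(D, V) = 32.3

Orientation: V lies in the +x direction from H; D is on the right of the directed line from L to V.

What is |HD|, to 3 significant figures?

18.5

Checks: |HV| = 50.80 ✓; |HL| = 29.90 ✓; |LD| = 35.50 ✓; |DV| = 32.30 ✓.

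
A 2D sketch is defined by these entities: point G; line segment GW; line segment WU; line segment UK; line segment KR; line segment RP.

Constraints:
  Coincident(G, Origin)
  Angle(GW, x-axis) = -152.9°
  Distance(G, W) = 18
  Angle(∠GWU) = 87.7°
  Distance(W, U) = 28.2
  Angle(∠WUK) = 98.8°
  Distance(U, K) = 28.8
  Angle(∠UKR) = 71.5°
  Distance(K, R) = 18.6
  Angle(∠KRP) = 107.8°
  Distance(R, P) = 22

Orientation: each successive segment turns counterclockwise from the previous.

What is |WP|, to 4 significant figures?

11.72

∠UKR = 71.5° gives KR at 129.1° from the x-axis; with |KR| = 18.6, R = (13.05, -8.201). ∠KRP = 107.8° gives RP at -158.7° from the x-axis; with |RP| = 22.0, P = (-7.450, -16.19). Then |WP| = |P − W| = 11.72.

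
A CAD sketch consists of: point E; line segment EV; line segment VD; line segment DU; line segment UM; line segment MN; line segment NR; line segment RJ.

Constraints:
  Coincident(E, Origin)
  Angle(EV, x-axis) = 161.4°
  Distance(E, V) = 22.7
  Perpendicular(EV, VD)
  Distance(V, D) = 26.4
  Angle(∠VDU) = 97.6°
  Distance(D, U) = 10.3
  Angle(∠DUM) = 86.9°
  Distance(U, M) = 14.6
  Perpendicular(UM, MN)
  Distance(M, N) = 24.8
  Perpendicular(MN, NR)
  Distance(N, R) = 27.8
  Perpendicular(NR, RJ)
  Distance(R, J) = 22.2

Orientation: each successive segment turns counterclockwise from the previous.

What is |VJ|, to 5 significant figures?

41.246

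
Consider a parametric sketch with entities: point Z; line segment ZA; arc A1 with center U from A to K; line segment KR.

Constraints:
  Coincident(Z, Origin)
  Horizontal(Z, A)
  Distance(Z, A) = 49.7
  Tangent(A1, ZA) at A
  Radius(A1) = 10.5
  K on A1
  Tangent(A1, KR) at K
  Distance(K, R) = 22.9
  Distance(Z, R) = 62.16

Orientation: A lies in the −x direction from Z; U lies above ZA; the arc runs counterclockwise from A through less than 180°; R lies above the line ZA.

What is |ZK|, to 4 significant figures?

43.19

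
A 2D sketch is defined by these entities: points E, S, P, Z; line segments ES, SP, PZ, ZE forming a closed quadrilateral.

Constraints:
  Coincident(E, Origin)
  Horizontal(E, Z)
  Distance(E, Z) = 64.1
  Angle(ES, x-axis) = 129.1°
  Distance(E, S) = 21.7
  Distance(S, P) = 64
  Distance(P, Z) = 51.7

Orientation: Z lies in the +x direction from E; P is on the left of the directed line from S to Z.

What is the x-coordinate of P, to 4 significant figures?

42.72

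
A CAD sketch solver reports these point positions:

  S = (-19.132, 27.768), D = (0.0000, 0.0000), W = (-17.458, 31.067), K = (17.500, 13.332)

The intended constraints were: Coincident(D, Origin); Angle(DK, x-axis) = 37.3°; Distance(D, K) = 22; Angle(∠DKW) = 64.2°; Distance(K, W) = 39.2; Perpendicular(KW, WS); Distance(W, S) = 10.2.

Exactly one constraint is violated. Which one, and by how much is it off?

Distance(W, S) = 10.2 — off by 6.50.

D = (0.00, 0.00) ✓; DK at 37.30° ✓; |DK| = 22.00 ✓; ∠DKW = 64.20° ✓; |KW| = 39.20 ✓; ∠(KW, WS) = 90.00° ✓; |WS| = 3.699 ✗.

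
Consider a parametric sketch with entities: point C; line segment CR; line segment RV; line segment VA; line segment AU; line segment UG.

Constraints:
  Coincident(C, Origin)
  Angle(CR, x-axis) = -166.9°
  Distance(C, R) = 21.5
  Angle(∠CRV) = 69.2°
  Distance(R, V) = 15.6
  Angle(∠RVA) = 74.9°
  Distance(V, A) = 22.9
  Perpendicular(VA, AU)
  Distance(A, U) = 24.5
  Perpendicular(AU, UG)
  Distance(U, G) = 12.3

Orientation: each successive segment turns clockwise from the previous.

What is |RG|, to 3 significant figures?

11.5

C is at the origin; CR runs at -166.9° with length 21.5, so R = (-20.9, -4.87). ∠CRV = 69.2° gives RV at 82.3° from the x-axis; with |RV| = 15.6, V = (-18.9, 10.6). ∠RVA = 74.9° gives VA at -22.8° from the x-axis; with |VA| = 22.9, A = (2.26, 1.71). The perpendicularity gives AU at right angles to VA, so AU runs at -113°; with |AU| = 24.5, U = (-7.23, -20.9). AU ⟂ UG, so UG runs at 157°; with |UG| = 12.3, G = (-18.6, -16.1). Then |RG| = |G − R| = 11.5.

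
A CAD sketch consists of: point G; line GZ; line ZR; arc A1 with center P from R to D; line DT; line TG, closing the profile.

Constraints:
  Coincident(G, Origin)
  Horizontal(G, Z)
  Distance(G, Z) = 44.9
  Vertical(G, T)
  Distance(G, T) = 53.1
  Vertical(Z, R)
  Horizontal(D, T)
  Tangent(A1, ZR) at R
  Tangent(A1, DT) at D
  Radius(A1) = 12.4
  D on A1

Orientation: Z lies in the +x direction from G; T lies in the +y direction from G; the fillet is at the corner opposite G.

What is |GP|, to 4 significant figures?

52.08

G is at the origin; GZ is horizontal with |GZ| = 44.9 and Z on the +x side, so Z = (44.90, 0.000). GT is vertical with |GT| = 53.1 and T on the +y side, so T = (0.000, 53.10). The virtual corner opposite G is at (44.90, 53.10). Tangency of A1 to ZR means the radius PR is perpendicular to ZR and since A1 is tangent to DT there, PD ⟂ DT, with radius 12.4, so the center P sits 12.4 in from both sides at P = (32.50, 40.70). Then |GP| = |P − G| = 52.08.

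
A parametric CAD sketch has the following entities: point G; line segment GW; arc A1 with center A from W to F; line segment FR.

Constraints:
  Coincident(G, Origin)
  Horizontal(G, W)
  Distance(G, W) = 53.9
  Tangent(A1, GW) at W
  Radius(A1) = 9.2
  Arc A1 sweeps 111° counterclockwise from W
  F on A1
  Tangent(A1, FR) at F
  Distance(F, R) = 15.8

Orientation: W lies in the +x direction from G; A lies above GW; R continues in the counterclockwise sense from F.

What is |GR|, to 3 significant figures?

63.0

G is at the origin; G and W share the same y with |GW| = 53.9 and W on the +x side, so W = (53.9, 0.00). Tangency of A1 to GW means the radius AW is perpendicular to GW, so A = W + (0, 9.2) = (53.9, 9.20). On A1, W sits at bearing -90° from A; a 111° counterclockwise sweep puts F at bearing 21°, so F = A + 9.2·(cos 21°, sin 21°) = (62.5, 12.5). A1 meets FR tangentially, so AF is at right angles to FR, so FR runs along (−sin 21°, cos 21°); with |FR| = 15.8, R = (56.8, 27.2). Then |GR| = |R − G| = 63.0.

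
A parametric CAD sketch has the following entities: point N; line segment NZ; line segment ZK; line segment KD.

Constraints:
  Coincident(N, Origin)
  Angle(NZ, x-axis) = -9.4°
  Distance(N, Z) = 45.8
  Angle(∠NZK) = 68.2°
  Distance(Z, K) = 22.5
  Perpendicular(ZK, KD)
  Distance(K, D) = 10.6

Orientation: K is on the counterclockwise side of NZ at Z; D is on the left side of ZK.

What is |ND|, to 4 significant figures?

32.39

∠NZK = 68.2°, so ZK runs at -9.4° + (180° − 68.2°) = 102.4° from the x-axis; with |ZK| = 22.5, K = Z + 22.5·(cos 102.4°, sin 102.4°) = (40.35, 14.49). ZK is perpendicular to KD; with |KD| = 10.6 on the left of ZK, D = K + 10.6·(-0.9767, -0.2147) = (30.00, 12.22). Then |ND| = |D − N| = 32.39.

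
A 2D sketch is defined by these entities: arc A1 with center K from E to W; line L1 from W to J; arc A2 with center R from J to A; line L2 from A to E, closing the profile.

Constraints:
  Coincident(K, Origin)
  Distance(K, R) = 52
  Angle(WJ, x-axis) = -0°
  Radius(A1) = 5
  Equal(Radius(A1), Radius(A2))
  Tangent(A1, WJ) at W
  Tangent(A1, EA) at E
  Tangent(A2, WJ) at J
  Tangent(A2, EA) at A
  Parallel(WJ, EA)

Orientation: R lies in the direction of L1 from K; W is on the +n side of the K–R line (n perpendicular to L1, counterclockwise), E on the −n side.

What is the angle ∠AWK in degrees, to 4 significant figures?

79.11°

The slot axis is L1's direction at -0.0°, so u = (cos -0.0°, sin -0.0°) = (1.000, -0.000) and n = (−sin -0.0°, cos -0.0°) = (0.000, 1.000). K is at the origin and R lies 52.0 along u from K, so R = 52.0·u = (52.00, -0.000). Tangency of A1 to both parallel lines with radius 5.0 puts W and E at K ± 5.0·n: W = (0.000, 5.000), E = (-0.000, -5.000). Equal radii place J and A the same way about R: J = R + 5.0·n = (52.00, 5.000), A = R − 5.0·n = (52.00, -5.000). Then cos ∠AWK = WA·WK / (|WA||WK|), giving 79.11°.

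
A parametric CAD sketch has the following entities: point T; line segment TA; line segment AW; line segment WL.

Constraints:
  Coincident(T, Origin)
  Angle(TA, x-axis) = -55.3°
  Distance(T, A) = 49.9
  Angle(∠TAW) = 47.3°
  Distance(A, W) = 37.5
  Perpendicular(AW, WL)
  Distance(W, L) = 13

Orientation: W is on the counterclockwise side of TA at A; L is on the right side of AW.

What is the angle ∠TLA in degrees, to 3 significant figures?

66.7°

T is at the origin; TA runs at -55.3° with length 49.9, so A = 49.9·(cos -55.3°, sin -55.3°) = (28.4, -41.0). ∠TAW = 47.3°, so AW runs at -55.3° + (180° − 47.3°) = 77.4° from the x-axis; with |AW| = 37.5, W = A + 37.5·(cos 77.4°, sin 77.4°) = (36.6, -4.43). The perpendicularity gives WL at right angles to AW; with |WL| = 13.0 on the right of AW, L = W + 13.0·(0.976, -0.218) = (49.3, -7.26). Then cos ∠TLA = LT·LA / (|LT||LA|), giving 66.7°.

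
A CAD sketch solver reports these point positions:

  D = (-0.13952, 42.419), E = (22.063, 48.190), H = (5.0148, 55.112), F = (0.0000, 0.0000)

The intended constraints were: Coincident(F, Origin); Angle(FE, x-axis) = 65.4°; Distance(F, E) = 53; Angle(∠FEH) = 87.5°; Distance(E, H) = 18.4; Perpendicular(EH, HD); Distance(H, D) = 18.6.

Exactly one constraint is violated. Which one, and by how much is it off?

Distance(H, D) = 18.6 — off by 4.90.

F = (0.00, 0.00) ✓; FE at 65.40° ✓; |FE| = 53.00 ✓; ∠FEH = 87.50° ✓; |EH| = 18.40 ✓; ∠(EH, HD) = 90.00° ✓; |HD| = 13.70 ✗.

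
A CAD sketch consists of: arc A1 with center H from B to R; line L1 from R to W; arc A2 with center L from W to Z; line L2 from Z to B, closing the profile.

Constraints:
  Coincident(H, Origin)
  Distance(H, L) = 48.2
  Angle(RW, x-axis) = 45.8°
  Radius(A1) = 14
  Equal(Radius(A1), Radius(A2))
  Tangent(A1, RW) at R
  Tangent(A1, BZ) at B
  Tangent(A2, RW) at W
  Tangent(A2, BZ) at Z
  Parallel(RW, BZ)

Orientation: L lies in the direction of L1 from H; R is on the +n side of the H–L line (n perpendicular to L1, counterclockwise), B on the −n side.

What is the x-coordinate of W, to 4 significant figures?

23.57

Tangency of A1 to both parallel lines with radius 14.0 puts R and B at H ± 14.0·n: R = (-10.04, 9.760), B = (10.04, -9.760). Equal radii place W and Z the same way about L: W = L + 14.0·n = (23.57, 44.32), Z = L − 14.0·n = (43.64, 24.79). So W.x = 23.57.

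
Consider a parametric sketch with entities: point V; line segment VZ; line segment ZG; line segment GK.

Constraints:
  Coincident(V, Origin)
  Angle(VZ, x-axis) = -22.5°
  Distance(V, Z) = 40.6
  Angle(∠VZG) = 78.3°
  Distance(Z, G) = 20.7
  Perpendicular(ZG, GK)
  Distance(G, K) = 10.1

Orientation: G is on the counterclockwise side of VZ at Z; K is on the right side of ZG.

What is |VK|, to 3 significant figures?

51.4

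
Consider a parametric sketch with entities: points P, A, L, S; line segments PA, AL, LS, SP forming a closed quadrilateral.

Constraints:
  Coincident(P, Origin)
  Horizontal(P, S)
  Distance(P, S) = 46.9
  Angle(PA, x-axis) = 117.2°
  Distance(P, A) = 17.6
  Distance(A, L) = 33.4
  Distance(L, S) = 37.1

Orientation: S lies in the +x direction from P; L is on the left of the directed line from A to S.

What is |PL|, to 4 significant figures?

36.37

P is at the origin; P and S share the same y with |PS| = 46.9 and S in +x, so S = (46.9, 0). PA runs at 117.2° with |PA| = 17.6, so A = (-8.045, 15.65). L is determined by |AL| = 33.4 and |LS| = 37.1 together: it lies at the intersection of circle(A, 33.4) and circle(S, 37.1). With |AS| = 57.13, the foot of the radical line on AS is 26.28 from A and the perpendicular offset is √(33.4² − 26.28²) = 20.61. Taking the left-of-AS solution: L = (22.88, 28.27).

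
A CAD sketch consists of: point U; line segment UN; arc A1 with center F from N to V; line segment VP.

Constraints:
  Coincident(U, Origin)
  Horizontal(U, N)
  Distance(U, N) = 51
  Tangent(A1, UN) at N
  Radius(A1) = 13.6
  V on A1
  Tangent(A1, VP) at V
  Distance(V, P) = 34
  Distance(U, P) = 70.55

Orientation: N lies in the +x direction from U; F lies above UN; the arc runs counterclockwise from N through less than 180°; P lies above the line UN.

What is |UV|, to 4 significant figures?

66.25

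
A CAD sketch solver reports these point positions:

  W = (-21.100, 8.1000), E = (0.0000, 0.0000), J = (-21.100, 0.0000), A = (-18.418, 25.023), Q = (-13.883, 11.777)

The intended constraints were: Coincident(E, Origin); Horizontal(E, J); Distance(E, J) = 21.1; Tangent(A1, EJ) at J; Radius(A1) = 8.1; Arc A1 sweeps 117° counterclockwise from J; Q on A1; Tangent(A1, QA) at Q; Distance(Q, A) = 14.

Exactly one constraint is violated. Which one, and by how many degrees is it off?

Tangent(A1, QA) at Q — off by 8.10°.

E = (0.00, 0.00) ✓; E.y = 0.00, J.y = 0.00 ✓; |EJ| = 21.10 ✓; ∠(WJ, JE) = 90.00° ✓; |WJ| = 8.100 ✓; bearing(W→Q) − bearing(W→J) = 117.0° ✓; |WQ| = 8.100 ✓; ∠(WQ, QA) = 98.10° ✗; |QA| = 14.00 ✓.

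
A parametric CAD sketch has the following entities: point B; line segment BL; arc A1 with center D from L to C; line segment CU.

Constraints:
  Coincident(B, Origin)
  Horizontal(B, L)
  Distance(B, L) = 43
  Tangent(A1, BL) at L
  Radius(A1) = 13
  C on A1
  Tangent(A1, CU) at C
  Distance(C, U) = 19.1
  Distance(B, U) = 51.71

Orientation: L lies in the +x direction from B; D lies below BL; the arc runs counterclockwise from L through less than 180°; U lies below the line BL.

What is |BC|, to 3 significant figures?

35.5

B is at the origin; B and L share the same y with |BL| = 43.0 and L on the +x side, so L = (43.0, 0.00). The tangent condition forces DL to be normal to BL, so D = L + (0, -13) = (43.0, -13.0). Since DC ⟂ CU (tangency), |DU| = √(13.0² + 19.1²) = 23.1 regardless of where C sits on A1. So U lies on both circle(B, 51.71) and circle(D, 23.1); the below-BL intersection is U = (37.6, -35.5). C is the foot of the tangent from U: C = (30.8, -17.6).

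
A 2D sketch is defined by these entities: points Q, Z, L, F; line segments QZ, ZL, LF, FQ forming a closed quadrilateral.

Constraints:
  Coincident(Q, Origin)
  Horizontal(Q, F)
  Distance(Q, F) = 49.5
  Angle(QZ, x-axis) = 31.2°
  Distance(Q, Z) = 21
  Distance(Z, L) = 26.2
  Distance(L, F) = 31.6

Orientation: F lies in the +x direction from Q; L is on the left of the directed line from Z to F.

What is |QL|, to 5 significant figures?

46.923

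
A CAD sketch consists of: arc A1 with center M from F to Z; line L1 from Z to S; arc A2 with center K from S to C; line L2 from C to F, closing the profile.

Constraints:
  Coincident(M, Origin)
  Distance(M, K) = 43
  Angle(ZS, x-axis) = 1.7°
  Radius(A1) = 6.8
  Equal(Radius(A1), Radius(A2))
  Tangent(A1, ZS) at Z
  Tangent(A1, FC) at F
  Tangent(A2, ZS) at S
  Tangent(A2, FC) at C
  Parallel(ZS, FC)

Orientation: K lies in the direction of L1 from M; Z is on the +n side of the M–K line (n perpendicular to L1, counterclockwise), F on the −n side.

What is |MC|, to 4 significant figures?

43.53

The slot axis is L1's direction at 1.7°, so u = (cos 1.7°, sin 1.7°) = (0.9996, 0.02967) and n = (−sin 1.7°, cos 1.7°) = (-0.02967, 0.9996). M is at the origin and K lies 43.0 along u from M, so K = 43.0·u = (42.98, 1.276). Tangency of A1 to both parallel lines with radius 6.8 puts Z and F at M ± 6.8·n: Z = (-0.2017, 6.797), F = (0.2017, -6.797). Equal radii place S and C the same way about K: S = K + 6.8·n = (42.78, 8.073), C = K − 6.8·n = (43.18, -5.521). Then |MC| = |C − M| = 43.53.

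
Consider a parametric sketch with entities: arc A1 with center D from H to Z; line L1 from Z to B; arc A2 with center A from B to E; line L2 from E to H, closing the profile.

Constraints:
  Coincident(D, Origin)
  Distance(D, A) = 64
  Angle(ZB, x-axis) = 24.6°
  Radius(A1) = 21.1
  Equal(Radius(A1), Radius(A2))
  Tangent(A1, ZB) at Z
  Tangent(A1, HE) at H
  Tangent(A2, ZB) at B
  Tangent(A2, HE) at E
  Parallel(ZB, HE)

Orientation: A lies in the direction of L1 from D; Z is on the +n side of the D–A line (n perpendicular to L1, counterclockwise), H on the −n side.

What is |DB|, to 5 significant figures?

67.389

The slot axis is L1's direction at 24.6°, so u = (cos 24.6°, sin 24.6°) = (0.90924, 0.41628) and n = (−sin 24.6°, cos 24.6°) = (-0.41628, 0.90924). D is at the origin and A lies 64.0 along u from D, so A = 64.0·u = (58.191, 26.642). Tangency of A1 to both parallel lines with radius 21.1 puts Z and H at D ± 21.1·n: Z = (-8.7835, 19.185), H = (8.7835, -19.185). Equal radii place B and E the same way about A: B = A + 21.1·n = (49.408, 45.827), E = A − 21.1·n = (66.975, 7.4571). Then |DB| = |B − D| = 67.389.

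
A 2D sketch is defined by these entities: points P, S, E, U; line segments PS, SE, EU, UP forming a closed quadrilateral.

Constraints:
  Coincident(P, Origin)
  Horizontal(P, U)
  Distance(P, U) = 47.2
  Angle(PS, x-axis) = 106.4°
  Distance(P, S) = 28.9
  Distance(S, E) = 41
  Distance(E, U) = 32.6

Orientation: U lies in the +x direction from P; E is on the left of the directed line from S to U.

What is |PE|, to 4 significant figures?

43.96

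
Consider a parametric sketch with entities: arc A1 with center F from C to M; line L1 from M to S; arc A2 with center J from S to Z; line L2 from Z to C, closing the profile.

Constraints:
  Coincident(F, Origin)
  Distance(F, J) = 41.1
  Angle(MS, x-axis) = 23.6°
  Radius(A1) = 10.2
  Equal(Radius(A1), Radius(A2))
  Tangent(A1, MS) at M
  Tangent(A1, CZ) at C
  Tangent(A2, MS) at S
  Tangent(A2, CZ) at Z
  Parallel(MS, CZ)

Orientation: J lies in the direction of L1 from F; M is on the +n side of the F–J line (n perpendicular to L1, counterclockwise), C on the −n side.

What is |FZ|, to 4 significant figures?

42.35

The slot axis is L1's direction at 23.6°, so u = (cos 23.6°, sin 23.6°) = (0.9164, 0.4003) and n = (−sin 23.6°, cos 23.6°) = (-0.4003, 0.9164). F is at the origin and J lies 41.1 along u from F, so J = 41.1·u = (37.66, 16.45). Tangency of A1 to both parallel lines with radius 10.2 puts M and C at F ± 10.2·n: M = (-4.084, 9.347), C = (4.084, -9.347). Equal radii place S and Z the same way about J: S = J + 10.2·n = (33.58, 25.80), Z = J − 10.2·n = (41.75, 7.107). Then |FZ| = |Z − F| = 42.35.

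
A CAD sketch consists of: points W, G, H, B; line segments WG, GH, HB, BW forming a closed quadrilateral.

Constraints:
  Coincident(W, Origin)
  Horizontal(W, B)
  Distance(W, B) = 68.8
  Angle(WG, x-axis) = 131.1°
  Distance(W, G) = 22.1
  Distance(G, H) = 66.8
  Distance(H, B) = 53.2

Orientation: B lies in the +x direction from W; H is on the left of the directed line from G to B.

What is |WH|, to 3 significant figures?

65.2

W is at the origin; W and B share the same y with |WB| = 68.8 and B in +x, so B = (68.8, 0). WG runs at 131.1° with |WG| = 22.1, so G = (-14.5, 16.7). H is determined by |GH| = 66.8 and |HB| = 53.2 together: it lies at the intersection of circle(G, 66.8) and circle(B, 53.2). With |GB| = 85.0, the foot of the radical line on GB is 52.1 from G and the perpendicular offset is √(66.8² − 52.1²) = 41.8. Taking the left-of-GB solution: H = (44.7, 47.5).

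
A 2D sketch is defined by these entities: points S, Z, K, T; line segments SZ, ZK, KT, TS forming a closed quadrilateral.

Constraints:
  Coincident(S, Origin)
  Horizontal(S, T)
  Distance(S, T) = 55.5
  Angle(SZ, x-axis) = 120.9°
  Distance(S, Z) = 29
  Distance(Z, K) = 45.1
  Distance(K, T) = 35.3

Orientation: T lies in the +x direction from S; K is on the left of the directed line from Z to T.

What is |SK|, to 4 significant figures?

38.97

Checks: |ZK| = 45.10 ✓; |KT| = 35.30 ✓.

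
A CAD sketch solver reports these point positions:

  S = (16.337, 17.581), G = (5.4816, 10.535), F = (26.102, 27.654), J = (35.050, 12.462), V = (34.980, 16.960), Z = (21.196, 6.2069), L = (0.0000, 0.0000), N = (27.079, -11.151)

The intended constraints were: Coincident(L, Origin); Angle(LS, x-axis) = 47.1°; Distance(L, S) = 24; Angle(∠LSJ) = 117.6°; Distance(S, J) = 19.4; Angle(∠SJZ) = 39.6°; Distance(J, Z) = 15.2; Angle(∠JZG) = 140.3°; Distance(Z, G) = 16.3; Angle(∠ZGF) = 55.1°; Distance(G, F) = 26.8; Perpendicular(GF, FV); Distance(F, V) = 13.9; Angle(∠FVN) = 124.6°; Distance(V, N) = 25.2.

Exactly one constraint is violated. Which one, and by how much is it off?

Distance(V, N) = 25.2 — off by 4.00.

L = (0.00, 0.00) ✓; LS at 47.10° ✓; |LS| = 24.00 ✓; ∠LSJ = 117.6° ✓; |SJ| = 19.40 ✓; ∠SJZ = 39.60° ✓; |JZ| = 15.20 ✓; ∠JZG = 140.3° ✓; |ZG| = 16.30 ✓; ∠ZGF = 55.10° ✓; |GF| = 26.80 ✓; ∠(GF, FV) = 90.00° ✓; |FV| = 13.90 ✓; ∠FVN = 124.6° ✓; |VN| = 29.20 ✗.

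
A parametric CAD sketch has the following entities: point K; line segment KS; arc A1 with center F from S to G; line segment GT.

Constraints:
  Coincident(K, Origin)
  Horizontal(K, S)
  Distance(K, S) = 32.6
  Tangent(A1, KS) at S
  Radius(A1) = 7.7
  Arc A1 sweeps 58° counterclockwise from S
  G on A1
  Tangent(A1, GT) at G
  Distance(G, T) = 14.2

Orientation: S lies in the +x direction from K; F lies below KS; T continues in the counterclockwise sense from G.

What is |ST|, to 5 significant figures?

21.044

K is at the origin; KS is horizontal with |KS| = 32.6 and S on the +x side, so S = (32.600, 0.0000). A1 meets KS tangentially, so FS is at right angles to KS, so F = S + (0, -7.7) = (32.600, -7.7000). On A1, S sits at bearing 90° from F; a 58° counterclockwise sweep puts G at bearing 148°, so G = F + 7.7·(cos 148°, sin 148°) = (26.070, -3.6196). A1 meets GT tangentially, so FG is at right angles to GT, so GT runs along (−sin 148°, cos 148°); with |GT| = 14.2, T = (18.545, -15.662). Then |ST| = |T − S| = 21.044.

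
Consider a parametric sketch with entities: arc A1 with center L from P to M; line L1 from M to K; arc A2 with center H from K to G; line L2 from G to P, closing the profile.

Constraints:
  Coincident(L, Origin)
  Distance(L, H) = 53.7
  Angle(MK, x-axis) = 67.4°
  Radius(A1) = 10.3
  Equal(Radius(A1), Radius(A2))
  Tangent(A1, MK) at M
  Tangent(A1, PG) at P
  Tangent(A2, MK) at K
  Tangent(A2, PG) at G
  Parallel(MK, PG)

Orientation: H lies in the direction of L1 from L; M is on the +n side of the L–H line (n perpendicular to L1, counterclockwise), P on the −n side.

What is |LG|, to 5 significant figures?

54.679

The slot axis is L1's direction at 67.4°, so u = (cos 67.4°, sin 67.4°) = (0.38430, 0.92321) and n = (−sin 67.4°, cos 67.4°) = (-0.92321, 0.38430). L is at the origin and H lies 53.7 along u from L, so H = 53.7·u = (20.637, 49.576). Tangency of A1 to both parallel lines with radius 10.3 puts M and P at L ± 10.3·n: M = (-9.5091, 3.9582), P = (9.5091, -3.9582). Equal radii place K and G the same way about H: K = H + 10.3·n = (11.128, 53.535), G = H − 10.3·n = (30.146, 45.618). Then |LG| = |G − L| = 54.679.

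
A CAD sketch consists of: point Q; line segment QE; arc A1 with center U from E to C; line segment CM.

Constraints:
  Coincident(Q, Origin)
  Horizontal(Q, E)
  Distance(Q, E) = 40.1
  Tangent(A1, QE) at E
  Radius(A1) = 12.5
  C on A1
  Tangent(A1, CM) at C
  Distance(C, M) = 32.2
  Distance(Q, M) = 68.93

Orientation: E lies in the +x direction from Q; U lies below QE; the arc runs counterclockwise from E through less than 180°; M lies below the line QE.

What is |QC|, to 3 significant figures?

37.2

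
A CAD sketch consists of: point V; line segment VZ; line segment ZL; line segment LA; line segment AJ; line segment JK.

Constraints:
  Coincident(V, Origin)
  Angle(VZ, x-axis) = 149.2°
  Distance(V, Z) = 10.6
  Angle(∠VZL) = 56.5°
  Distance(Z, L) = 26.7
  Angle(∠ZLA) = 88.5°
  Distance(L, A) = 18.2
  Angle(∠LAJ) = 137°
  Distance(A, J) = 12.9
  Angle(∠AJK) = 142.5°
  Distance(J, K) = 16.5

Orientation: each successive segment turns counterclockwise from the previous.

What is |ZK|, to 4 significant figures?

29.70

∠LAJ = 137.0° gives AJ at 47.20° from the x-axis; with |AJ| = 12.9, J = (19.07, -10.44). ∠AJK = 142.5° gives JK at 84.70° from the x-axis; with |JK| = 16.5, K = (20.59, 5.985). Then |ZK| = |K − Z| = 29.70.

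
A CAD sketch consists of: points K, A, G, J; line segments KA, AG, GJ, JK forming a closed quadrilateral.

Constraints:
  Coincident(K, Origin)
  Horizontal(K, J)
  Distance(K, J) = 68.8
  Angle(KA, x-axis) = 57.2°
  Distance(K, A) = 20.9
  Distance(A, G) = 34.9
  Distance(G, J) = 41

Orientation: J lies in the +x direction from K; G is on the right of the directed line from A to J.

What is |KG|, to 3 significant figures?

32.0

K is at the origin; KJ is horizontal with |KJ| = 68.8 and J in +x, so J = (68.8, 0). KA runs at 57.2° with |KA| = 20.9, so A = (11.3, 17.6). G is determined by |AG| = 34.9 and |GJ| = 41.0 together: it lies at the intersection of circle(A, 34.9) and circle(J, 41.0). With |AJ| = 60.1, the foot of the radical line on AJ is 26.2 from A and the perpendicular offset is √(34.9² − 26.2²) = 23.1. Taking the right-of-AJ solution: G = (29.6, -12.1).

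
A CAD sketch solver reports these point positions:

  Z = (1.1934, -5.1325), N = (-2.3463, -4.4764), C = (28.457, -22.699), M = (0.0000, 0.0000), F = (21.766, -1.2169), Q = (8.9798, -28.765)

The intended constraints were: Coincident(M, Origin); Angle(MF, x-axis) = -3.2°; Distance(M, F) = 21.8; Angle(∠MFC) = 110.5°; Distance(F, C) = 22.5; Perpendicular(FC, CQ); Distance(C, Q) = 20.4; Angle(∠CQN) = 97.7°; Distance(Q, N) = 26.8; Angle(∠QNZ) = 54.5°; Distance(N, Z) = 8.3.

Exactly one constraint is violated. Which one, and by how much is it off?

Distance(N, Z) = 8.3 — off by 4.70.

M = (0.00, 0.00) ✓; MF at -3.200° ✓; |MF| = 21.80 ✓; ∠MFC = 110.5° ✓; |FC| = 22.50 ✓; ∠(FC, CQ) = 90.00° ✓; |CQ| = 20.40 ✓; ∠CQN = 97.70° ✓; |QN| = 26.80 ✓; ∠QNZ = 54.50° ✓; |NZ| = 3.600 ✗.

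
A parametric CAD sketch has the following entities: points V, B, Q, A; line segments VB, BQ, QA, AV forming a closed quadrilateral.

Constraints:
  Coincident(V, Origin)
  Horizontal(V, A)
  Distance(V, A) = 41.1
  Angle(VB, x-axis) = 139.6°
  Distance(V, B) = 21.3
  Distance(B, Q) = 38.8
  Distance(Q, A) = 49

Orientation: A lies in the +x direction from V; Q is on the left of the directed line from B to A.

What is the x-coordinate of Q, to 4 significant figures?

12.56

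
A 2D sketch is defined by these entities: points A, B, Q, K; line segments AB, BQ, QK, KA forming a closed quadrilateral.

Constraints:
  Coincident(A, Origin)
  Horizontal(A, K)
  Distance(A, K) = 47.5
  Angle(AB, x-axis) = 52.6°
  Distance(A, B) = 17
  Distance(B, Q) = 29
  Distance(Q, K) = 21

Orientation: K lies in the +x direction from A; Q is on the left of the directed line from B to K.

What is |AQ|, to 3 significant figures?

43.2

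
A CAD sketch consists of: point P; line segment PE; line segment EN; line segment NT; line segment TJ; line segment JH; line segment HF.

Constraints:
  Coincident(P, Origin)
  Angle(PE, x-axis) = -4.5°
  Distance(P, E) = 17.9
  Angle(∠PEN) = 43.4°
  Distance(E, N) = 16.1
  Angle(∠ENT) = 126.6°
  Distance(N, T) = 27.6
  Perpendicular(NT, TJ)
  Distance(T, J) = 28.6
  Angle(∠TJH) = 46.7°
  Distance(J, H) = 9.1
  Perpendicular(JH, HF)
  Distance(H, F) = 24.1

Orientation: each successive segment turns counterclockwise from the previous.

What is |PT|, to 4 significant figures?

21.90

P is at the origin; PE runs at -4.5° with length 17.9, so E = (17.84, -1.404). ∠PEN = 43.4° gives EN at 132.1° from the x-axis; with |EN| = 16.1, N = (7.051, 10.54). ∠ENT = 126.6° gives NT at -174.5° from the x-axis; with |NT| = 27.6, T = (-20.42, 7.896). Then |PT| = |T − P| = 21.90.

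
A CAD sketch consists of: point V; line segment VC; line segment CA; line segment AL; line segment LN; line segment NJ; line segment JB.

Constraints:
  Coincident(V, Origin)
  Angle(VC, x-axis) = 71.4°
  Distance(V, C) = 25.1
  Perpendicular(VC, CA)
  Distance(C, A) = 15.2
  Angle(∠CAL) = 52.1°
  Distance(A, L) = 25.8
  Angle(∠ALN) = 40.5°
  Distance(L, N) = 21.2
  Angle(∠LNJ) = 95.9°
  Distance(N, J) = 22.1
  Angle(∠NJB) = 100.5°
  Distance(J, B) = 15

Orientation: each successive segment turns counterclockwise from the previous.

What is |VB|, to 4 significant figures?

29.27

V is at the origin; VC runs at 71.4° with length 25.1, so C = (8.006, 23.79). The perpendicularity gives CA at right angles to VC, so CA runs at 161.4°; with |CA| = 15.2, A = (-6.400, 28.64). ∠CAL = 52.1° gives AL at -70.70° from the x-axis; with |AL| = 25.8, L = (2.127, 4.287). ∠ALN = 40.5° gives LN at 68.80° from the x-axis; with |LN| = 21.2, N = (9.794, 24.05). ∠LNJ = 95.9° gives NJ at 152.9° from the x-axis; with |NJ| = 22.1, J = (-9.880, 34.12). ∠NJB = 100.5° gives JB at -127.6° from the x-axis; with |JB| = 15.0, B = (-19.03, 22.24). Then |VB| = |B − V| = 29.27.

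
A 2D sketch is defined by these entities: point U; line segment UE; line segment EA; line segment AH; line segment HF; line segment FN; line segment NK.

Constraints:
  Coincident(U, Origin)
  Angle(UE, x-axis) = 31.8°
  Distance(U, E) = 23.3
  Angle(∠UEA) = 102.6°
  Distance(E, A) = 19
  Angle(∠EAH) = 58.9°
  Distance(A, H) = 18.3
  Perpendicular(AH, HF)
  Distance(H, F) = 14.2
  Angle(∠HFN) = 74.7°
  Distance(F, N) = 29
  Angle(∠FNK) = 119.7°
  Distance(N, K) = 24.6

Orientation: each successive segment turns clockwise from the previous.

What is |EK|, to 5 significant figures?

42.203

∠HFN = 74.7° gives FN at -2.0000° from the x-axis; with |FN| = 29.0, N = (41.003, 7.3002). ∠FNK = 119.7° gives NK at -62.300° from the x-axis; with |NK| = 24.6, K = (52.438, -14.480). Then |EK| = |K − E| = 42.203.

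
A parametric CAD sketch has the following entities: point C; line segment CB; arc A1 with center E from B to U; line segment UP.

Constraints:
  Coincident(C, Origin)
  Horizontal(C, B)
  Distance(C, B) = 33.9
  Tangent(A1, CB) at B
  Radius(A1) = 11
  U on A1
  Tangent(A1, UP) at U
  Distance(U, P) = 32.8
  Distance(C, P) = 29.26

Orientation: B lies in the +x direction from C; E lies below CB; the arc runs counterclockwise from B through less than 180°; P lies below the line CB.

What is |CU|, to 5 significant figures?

25.797

Checks: |EU| = 11.00 ✓; ∠(EU, UP) = 90.00° ✓; |UP| = 32.80 ✓; |CP| = 29.26 ✓.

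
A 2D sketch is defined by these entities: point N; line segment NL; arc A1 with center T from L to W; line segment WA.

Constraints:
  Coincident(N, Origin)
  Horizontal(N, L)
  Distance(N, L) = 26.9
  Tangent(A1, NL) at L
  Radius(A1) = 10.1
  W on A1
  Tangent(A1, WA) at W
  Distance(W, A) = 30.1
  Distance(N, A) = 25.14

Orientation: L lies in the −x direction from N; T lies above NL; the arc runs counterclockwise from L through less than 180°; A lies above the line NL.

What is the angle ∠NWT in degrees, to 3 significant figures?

146°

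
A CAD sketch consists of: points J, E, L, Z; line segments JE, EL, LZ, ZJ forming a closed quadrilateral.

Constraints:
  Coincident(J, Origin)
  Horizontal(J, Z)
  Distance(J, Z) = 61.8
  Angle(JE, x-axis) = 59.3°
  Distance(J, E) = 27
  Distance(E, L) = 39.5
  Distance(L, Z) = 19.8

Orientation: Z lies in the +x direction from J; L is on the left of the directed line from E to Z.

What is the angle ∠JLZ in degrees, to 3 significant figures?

98.2°

J is at the origin; JZ is horizontal with |JZ| = 61.8 and Z in +x, so Z = (61.8, 0). JE runs at 59.3° with |JE| = 27.0, so E = (13.8, 23.2). L is determined by |EL| = 39.5 and |LZ| = 19.8 together: it lies at the intersection of circle(E, 39.5) and circle(Z, 19.8). With |EZ| = 53.3, the foot of the radical line on EZ is 37.6 from E and the perpendicular offset is √(39.5² − 37.6²) = 12.0. Taking the left-of-EZ solution: L = (52.9, 17.7).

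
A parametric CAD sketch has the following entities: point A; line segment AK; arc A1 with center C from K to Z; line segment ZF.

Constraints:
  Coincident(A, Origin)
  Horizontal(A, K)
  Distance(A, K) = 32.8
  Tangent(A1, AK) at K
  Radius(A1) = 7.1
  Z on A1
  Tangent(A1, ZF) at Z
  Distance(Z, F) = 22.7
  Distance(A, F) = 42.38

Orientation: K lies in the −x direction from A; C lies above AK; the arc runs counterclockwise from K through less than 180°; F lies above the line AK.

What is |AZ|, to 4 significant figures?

27.06

Checks: |CZ| = 7.100 ✓; ∠(CZ, ZF) = 90.00° ✓; |ZF| = 22.70 ✓; |AF| = 42.38 ✓.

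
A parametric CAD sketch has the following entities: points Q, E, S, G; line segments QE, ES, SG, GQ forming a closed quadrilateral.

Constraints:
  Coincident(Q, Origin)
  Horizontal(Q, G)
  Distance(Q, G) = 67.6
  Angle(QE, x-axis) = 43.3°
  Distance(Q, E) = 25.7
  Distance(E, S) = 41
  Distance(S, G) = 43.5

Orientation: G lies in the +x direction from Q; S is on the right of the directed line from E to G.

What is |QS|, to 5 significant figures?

37.049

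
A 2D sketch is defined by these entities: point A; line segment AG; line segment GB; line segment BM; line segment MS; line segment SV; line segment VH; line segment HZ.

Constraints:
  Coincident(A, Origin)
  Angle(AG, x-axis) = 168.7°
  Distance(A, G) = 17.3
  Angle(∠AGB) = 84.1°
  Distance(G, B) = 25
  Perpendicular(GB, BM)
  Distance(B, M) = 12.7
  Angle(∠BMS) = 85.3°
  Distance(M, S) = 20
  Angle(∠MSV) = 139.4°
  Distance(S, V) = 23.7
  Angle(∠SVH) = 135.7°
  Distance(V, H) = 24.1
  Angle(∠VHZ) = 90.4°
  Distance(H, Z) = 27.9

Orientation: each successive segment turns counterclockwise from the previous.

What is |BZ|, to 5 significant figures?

31.548

A is at the origin; AG runs at 168.7° with length 17.3, so G = (-16.965, 3.3899). ∠AGB = 84.1° gives GB at -95.400° from the x-axis; with |GB| = 25.0, B = (-19.317, -21.499). GB ⟂ BM, so BM runs at -5.4000°; with |BM| = 12.7, M = (-6.6737, -22.694). ∠BMS = 85.3° gives MS at 89.300° from the x-axis; with |MS| = 20.0, S = (-6.4294, -2.6958). ∠MSV = 139.4° gives SV at 129.90° from the x-axis; with |SV| = 23.7, V = (-21.632, 15.486). ∠SVH = 135.7° gives VH at 174.20° from the x-axis; with |VH| = 24.1, H = (-45.608, 17.921). ∠VHZ = 90.4° gives HZ at -96.200° from the x-axis; with |HZ| = 27.9, Z = (-48.622, -9.8154). Then |BZ| = |Z − B| = 31.548.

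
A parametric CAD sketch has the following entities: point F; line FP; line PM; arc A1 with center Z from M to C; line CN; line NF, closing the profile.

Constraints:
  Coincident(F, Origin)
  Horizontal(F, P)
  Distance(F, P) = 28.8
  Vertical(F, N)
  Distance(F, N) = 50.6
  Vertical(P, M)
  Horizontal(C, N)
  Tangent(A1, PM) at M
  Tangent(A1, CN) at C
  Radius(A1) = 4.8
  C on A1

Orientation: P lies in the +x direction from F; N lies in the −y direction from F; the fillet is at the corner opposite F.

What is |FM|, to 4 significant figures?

54.10

F is at the origin; F and P share the same y with |FP| = 28.8 and P on the +x side, so P = (28.80, 0.000). F and N share the same x with |FN| = 50.6 and N on the −y side, so N = (0.000, -50.60). The virtual corner opposite F is at (28.80, -50.60). The tangent condition forces ZM to be normal to PM and tangency of A1 to CN means the radius ZC is perpendicular to CN, with radius 4.8, so the center Z sits 4.8 in from both sides at Z = (24.00, -45.80). That places the tangent points at M = (28.80, -45.80) on PM and C = (24.00, -50.60) on CN. Then |FM| = |M − F| = 54.10.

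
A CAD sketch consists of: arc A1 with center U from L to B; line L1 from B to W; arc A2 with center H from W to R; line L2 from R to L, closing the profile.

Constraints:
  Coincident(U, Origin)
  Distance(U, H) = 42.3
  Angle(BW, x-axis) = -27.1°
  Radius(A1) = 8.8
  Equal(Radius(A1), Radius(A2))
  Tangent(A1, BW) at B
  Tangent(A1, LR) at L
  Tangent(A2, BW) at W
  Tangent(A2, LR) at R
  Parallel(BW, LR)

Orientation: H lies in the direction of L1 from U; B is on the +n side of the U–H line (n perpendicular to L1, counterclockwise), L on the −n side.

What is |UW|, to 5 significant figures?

43.206

Tangency of A1 to both parallel lines with radius 8.8 puts B and L at U ± 8.8·n: B = (4.0088, 7.8339), L = (-4.0088, -7.8339). Equal radii place W and R the same way about H: W = H + 8.8·n = (41.665, -11.436), R = H − 8.8·n = (33.647, -27.103). Then |UW| = |W − U| = 43.206.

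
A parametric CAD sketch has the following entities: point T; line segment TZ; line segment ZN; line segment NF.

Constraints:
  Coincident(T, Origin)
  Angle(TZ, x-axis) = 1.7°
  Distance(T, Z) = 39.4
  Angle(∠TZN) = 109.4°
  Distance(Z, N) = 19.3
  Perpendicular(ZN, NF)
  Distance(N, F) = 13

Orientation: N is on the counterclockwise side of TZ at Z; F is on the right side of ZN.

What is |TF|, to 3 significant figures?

59.7

T is at the origin; TZ runs at 1.7° with length 39.4, so Z = 39.4·(cos 1.7°, sin 1.7°) = (39.4, 1.17). ∠TZN = 109.4°, so ZN runs at 1.7° + (180° − 109.4°) = 72.3° from the x-axis; with |ZN| = 19.3, N = Z + 19.3·(cos 72.3°, sin 72.3°) = (45.3, 19.6). ZN ⟂ NF; with |NF| = 13.0 on the right of ZN, F = N + 13.0·(0.953, -0.304) = (57.6, 15.6). Then |TF| = |F − T| = 59.7.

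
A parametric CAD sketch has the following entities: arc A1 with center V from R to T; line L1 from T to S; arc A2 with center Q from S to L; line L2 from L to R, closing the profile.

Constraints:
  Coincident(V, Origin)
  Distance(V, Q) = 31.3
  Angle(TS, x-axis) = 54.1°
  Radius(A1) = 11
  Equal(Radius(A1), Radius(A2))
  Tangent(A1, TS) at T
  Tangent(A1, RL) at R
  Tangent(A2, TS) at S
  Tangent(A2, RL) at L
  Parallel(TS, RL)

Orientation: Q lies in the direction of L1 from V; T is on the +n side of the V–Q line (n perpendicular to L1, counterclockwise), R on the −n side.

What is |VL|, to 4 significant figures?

33.18

The slot axis is L1's direction at 54.1°, so u = (cos 54.1°, sin 54.1°) = (0.5864, 0.8100) and n = (−sin 54.1°, cos 54.1°) = (-0.8100, 0.5864). V is at the origin and Q lies 31.3 along u from V, so Q = 31.3·u = (18.35, 25.35). Tangency of A1 to both parallel lines with radius 11.0 puts T and R at V ± 11.0·n: T = (-8.910, 6.450), R = (8.910, -6.450). Equal radii place S and L the same way about Q: S = Q + 11.0·n = (9.443, 31.80), L = Q − 11.0·n = (27.26, 18.90). Then |VL| = |L − V| = 33.18.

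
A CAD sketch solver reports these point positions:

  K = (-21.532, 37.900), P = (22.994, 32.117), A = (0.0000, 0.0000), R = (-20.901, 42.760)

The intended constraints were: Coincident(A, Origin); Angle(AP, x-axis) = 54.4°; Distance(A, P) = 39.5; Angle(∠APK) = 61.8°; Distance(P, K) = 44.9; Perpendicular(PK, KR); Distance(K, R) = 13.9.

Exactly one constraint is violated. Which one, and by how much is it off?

Distance(K, R) = 13.9 — off by 9.00.

A = (0.00, 0.00) ✓; AP at 54.40° ✓; |AP| = 39.50 ✓; ∠APK = 61.80° ✓; |PK| = 44.90 ✓; ∠(PK, KR) = 90.00° ✓; |KR| = 4.901 ✗.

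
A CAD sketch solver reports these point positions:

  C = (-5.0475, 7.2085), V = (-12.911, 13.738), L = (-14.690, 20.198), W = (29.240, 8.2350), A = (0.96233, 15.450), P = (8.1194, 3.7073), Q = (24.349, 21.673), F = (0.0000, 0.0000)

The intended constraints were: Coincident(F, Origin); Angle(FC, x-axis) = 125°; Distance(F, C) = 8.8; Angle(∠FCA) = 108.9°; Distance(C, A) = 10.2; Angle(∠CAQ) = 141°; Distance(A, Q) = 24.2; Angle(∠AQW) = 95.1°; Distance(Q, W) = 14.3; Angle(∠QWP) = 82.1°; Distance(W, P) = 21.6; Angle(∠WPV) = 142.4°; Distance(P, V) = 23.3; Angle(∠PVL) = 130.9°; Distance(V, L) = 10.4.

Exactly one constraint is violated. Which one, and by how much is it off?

Distance(V, L) = 10.4 — off by 3.70.

F = (0.00, 0.00) ✓; FC at 125.0° ✓; |FC| = 8.800 ✓; ∠FCA = 108.9° ✓; |CA| = 10.20 ✓; ∠CAQ = 141.0° ✓; |AQ| = 24.20 ✓; ∠AQW = 95.10° ✓; |QW| = 14.30 ✓; ∠QWP = 82.10° ✓; |WP| = 21.60 ✓; ∠WPV = 142.4° ✓; |PV| = 23.30 ✓; ∠PVL = 130.9° ✓; |VL| = 6.700 ✗.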